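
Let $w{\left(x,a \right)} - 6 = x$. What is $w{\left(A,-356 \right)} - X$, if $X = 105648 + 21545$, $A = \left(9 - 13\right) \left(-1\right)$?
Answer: $-127183$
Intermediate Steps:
$A = 4$ ($A = \left(-4\right) \left(-1\right) = 4$)
$w{\left(x,a \right)} = 6 + x$
$X = 127193$
$w{\left(A,-356 \right)} - X = \left(6 + 4\right) - 127193 = 10 - 127193 = -127183$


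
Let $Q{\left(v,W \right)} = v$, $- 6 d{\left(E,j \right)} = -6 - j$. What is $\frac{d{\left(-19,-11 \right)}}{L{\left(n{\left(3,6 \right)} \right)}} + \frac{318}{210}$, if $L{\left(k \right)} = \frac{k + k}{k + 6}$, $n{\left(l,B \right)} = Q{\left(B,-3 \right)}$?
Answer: $\frac{143}{210} \approx 0.68095$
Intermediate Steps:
$d{\left(E,j \right)} = 1 + \frac{j}{6}$ ($d{\left(E,j \right)} = - \frac{-6 - j}{6} = 1 + \frac{j}{6}$)
$n{\left(l,B \right)} = B$
$L{\left(k \right)} = \frac{2 k}{6 + k}$
$\frac{d{\left(-19,-11 \right)}}{L{\left(n{\left(3,6 \right)} \right)}} + \frac{318}{210} = \frac{1 + \frac{1}{6} \left(-11\right)}{2 \cdot 6 \frac{1}{6 + 6}} + \frac{318}{210} = \frac{1 - \frac{11}{6}}{2 \cdot 6 \cdot \frac{1}{12}} + 318 \cdot \frac{1}{210} = - \frac{5}{6 \cdot 2 \cdot 6 \cdot \frac{1}{12}} + \frac{53}{35} = - \frac{5}{6 \cdot 1} + \frac{53}{35} = \left(- \frac{5}{6}\right) 1 + \frac{53}{35} = - \frac{5}{6} + \frac{53}{35} = \frac{143}{210}$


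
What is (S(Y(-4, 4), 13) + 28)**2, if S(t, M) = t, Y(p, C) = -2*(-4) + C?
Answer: 1600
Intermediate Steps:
Y(p, C) = 8 + C
(S(Y(-4, 4), 13) + 28)**2 = ((8 + 4) + 28)**2 = (12 + 28)**2 = 40**2 = 1600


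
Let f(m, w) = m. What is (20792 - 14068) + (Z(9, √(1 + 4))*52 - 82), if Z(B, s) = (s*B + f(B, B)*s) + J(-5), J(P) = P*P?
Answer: 7942 + 936*√5 ≈ 10035.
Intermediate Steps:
J(P) = P²
Z(B, s) = 25 + 2*B*s (Z(B, s) = (s*B + B*s) + (-5)² = (B*s + B*s) + 25 = 2*B*s + 25 = 25 + 2*B*s)
(20792 - 14068) + (Z(9, √(1 + 4))*52 - 82) = (20792 - 14068) + ((25 + 2*9*√(1 + 4))*52 - 82) = 6724 + ((25 + 2*9*√5)*52 - 82) = 6724 + ((25 + 18*√5)*52 - 82) = 6724 + ((1300 + 936*√5) - 82) = 6724 + (1218 + 936*√5) = 7942 + 936*√5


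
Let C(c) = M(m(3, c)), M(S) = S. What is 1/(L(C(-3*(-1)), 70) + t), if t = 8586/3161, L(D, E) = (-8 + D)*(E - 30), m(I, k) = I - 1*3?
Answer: -3161/1002934 ≈ -0.0031518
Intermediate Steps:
m(I, k) = -3 + I (m(I, k) = I - 3 = -3 + I)
C(c) = 0 (C(c) = -3 + 3 = 0)
L(D, E) = (-30 + E)*(-8 + D) (L(D, E) = (-8 + D)*(-30 + E) = (-30 + E)*(-8 + D))
t = 8586/3161 (t = 8586*(1/3161) = 8586/3161 ≈ 2.7162)
1/(L(C(-3*(-1)), 70) + t) = 1/((240 - 30*0 - 8*70 + 0*70) + 8586/3161) = 1/((240 + 0 - 560 + 0) + 8586/3161) = 1/(-320 + 8586/3161) = 1/(-1002934/3161) = -3161/1002934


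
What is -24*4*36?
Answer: -3456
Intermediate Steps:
-24*4*36 = -96*36 = -3456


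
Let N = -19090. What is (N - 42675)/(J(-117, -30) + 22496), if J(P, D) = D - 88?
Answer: -61765/22378 ≈ -2.7601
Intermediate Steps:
J(P, D) = -88 + D
(N - 42675)/(J(-117, -30) + 22496) = (-19090 - 42675)/((-88 - 30) + 22496) = -61765/(-118 + 22496) = -61765/22378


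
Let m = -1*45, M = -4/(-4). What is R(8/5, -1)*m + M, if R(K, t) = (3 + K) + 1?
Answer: -251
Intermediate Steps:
M = 1 (M = -¼*(-4) = 1)
m = -45
R(K, t) = 4 + K
R(8/5, -1)*m + M = (4 + 8/5)*(-45) + 1 = (28/5)*(-45) + 1 = -252 + 1 = -251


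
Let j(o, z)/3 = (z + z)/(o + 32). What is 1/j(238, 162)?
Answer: 5/18 ≈ 0.27778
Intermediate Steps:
j(o, z) = 6*z/(32 + o) (j(o, z) = 3*((z + z)/(o + 32)) = 3*((2*z)/(32 + o)) = 3*(2*z/(32 + o)) = 6*z/(32 + o))
1/j(238, 162) = 1/(6*162/(32 + 238)) = 1/(6*162/270) = 1/(6*162*(1/270)) = 1/(18/5) = 5/18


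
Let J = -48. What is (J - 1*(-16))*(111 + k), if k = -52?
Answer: -1888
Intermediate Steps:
(J - 1*(-16))*(111 + k) = (-48 - 1*(-16))*(111 - 52) = (-48 + 16)*59 = -32*59 = -1888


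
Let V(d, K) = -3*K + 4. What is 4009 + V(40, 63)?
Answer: 3824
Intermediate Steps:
V(d, K) = 4 - 3*K
4009 + V(40, 63) = 4009 + (4 - 3*63) = 4009 + (4 - 189) = 4009 - 185 = 3824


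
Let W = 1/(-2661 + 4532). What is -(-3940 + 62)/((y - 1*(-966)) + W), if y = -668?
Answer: 7255738/557559 ≈ 13.013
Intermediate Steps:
W = 1/1871 ≈ 0.00053447
-(-3940 + 62)/((y - 1*(-966)) + W) = -(-3940 + 62)/((-668 - 1*(-966)) + 1/1871) = -(-3878)/((-668 + 966) + 1/1871) = -(-3878)/(298 + 1/1871) = -(-3878)/557559/1871 = -(-3878)*1871/557559 = -1*(-7255738/557559) = 7255738/557559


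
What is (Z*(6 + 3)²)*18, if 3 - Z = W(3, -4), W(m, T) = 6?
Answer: -4374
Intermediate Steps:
Z = -3 (Z = 3 - 1*6 = 3 - 6 = -3)
(Z*(6 + 3)²)*18 = -3*(6 + 3)²*18 = -3*9²*18 = -3*81*18 = -243*18 = -4374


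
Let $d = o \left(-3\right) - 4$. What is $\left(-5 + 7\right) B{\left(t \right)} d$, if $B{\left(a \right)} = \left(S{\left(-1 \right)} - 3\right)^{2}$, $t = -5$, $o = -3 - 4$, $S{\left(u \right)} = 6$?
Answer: $306$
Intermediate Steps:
$o = -7$ ($o = -3 - 4 = -7$)
$B{\left(a \right)} = 9$ ($B{\left(a \right)} = \left(6 - 3\right)^{2} = 3^{2} = 9$)
$d = 17$ ($d = \left(-7\right) \left(-3\right) - 4 = 21 - 4 = 17$)
$\left(-5 + 7\right) B{\left(t \right)} d = \left(-5 + 7\right) 9 \cdot 17 = 2 \cdot 9 \cdot 17 = 18 \cdot 17 = 306$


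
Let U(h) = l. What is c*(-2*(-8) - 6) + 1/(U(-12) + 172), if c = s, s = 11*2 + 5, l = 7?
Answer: 48331/179 ≈ 270.01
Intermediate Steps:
U(h) = 7
s = 27 (s = 22 + 5 = 27)
c = 27
c*(-2*(-8) - 6) + 1/(U(-12) + 172) = 27*(-2*(-8) - 6) + 1/(7 + 172) = 27*(16 - 6) + 1/179 = 27*10 + 1/179 = 270 + 1/179 = 48331/179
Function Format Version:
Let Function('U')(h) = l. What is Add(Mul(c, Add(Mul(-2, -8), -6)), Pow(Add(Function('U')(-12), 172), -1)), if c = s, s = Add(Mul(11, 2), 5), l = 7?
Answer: Rational(48331, 179) ≈ 270.01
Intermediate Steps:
Function('U')(h) = 7
s = 27 (s = Add(22, 5) = 27)
c = 27
Add(Mul(c, Add(Mul(-2, -8), -6)), Pow(Add(Function('U')(-12), 172), -1)) = Add(Mul(27, Add(Mul(-2, -8), -6)), Pow(Add(7, 172), -1)) = Add(Mul(27, Add(16, -6)), Pow(179, -1)) = Add(Mul(27, 10), Rational(1, 179)) = Add(270, Rational(1, 179)) = Rational(48331, 179)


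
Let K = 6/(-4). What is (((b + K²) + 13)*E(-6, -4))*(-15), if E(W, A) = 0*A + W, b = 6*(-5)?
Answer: -2655/2 ≈ -1327.5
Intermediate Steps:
K = -3/2 (K = 6*(-¼) = -3/2 ≈ -1.5000)
b = -30
E(W, A) = W (E(W, A) = 0 + W = W)
(((b + K²) + 13)*E(-6, -4))*(-15) = (((-30 + (-3/2)²) + 13)*(-6))*(-15) = (((-30 + 9/4) + 13)*(-6))*(-15) = ((-111/4 + 13)*(-6))*(-15) = -59/4*(-6)*(-15) = (177/2)*(-15) = -2655/2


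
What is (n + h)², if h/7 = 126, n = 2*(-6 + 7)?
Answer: 781456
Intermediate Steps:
n = 2 (n = 2*1 = 2)
h = 882 (h = 7*126 = 882)
(n + h)² = (2 + 882)² = 884² = 781456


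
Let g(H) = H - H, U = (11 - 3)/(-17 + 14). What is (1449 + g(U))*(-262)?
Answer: -379638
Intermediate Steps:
U = -8/3 (U = 8/(-3) = 8*(-1/3) = -8/3 ≈ -2.6667)
g(H) = 0
(1449 + g(U))*(-262) = (1449 + 0)*(-262) = 1449*(-262) = -379638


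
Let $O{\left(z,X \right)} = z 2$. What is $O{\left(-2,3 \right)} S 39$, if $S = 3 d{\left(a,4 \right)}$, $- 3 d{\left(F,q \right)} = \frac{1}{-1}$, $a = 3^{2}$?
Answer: $-156$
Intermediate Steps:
$a = 9$
$d{\left(F,q \right)} = \frac{1}{3}$ ($d{\left(F,q \right)} = - \frac{1}{3 \left(-1\right)} = \left(- \frac{1}{3}\right) \left(-1\right) = \frac{1}{3}$)
$O{\left(z,X \right)} = 2 z$
$S = 1$ ($S = 3 \cdot \frac{1}{3} = 1$)
$O{\left(-2,3 \right)} S 39 = 2 \left(-2\right) 1 \cdot 39 = \left(-4\right) 1 \cdot 39 = \left(-4\right) 39 = -156$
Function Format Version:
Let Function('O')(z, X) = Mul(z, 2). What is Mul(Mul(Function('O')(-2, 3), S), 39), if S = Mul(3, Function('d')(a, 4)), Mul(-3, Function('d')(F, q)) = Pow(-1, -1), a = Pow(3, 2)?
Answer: -156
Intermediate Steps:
a = 9
Function('d')(F, q) = Rational(1, 3) (Function('d')(F, q) = Mul(Rational(-1, 3), Pow(-1, -1)) = Mul(Rational(-1, 3), -1) = Rational(1, 3))
Function('O')(z, X) = Mul(2, z)
S = 1 (S = Mul(3, Rational(1, 3)) = 1)
Mul(Mul(Function('O')(-2, 3), S), 39) = Mul(Mul(Mul(2, -2), 1), 39) = Mul(Mul(-4, 1), 39) = Mul(-4, 39) = -156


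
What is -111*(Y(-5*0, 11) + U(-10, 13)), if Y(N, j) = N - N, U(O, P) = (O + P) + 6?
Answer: -999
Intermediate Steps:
U(O, P) = 6 + O + P
Y(N, j) = 0
-111*(Y(-5*0, 11) + U(-10, 13)) = -111*(0 + (6 - 10 + 13)) = -111*(0 + 9) = -111*9 = -999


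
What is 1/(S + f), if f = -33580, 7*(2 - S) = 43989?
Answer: -7/279035 ≈ -2.5086e-5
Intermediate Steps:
S = -43975/7 (S = 2 - ⅐*43989 = 2 - 43989/7 = -43975/7 ≈ -6282.1)
1/(S + f) = 1/(-43975/7 - 33580) = 1/(-279035/7) = -7/279035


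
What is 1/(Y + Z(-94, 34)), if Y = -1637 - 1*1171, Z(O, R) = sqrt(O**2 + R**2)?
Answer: -351/984359 - sqrt(2498)/3937436 ≈ -0.00036927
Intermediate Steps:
Y = -2808 (Y = -1637 - 1171 = -2808)
1/(Y + Z(-94, 34)) = 1/(-2808 + sqrt((-94)**2 + 34**2)) = 1/(-2808 + sqrt(8836 + 1156)) = 1/(-2808 + sqrt(9992)) = 1/(-2808 + 2*sqrt(2498))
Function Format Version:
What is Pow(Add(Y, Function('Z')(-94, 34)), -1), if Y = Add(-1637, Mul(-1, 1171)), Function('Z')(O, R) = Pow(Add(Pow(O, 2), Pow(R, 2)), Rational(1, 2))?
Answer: Add(Rational(-351, 984359), Mul(Rational(-1, 3937436), Pow(2498, Rational(1, 2)))) ≈ -0.00036927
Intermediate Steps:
Y = -2808 (Y = Add(-1637, -1171) = -2808)
Pow(Add(Y, Function('Z')(-94, 34)), -1) = Pow(Add(-2808, Pow(Add(Pow(-94, 2), Pow(34, 2)), Rational(1, 2))), -1) = Pow(Add(-2808, Pow(Add(8836, 1156), Rational(1, 2))), -1) = Pow(Add(-2808, Pow(9992, Rational(1, 2))), -1) = Pow(Add(-2808, Mul(2, Pow(2498, Rational(1, 2)))), -1)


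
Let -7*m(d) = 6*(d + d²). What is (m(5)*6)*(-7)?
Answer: 1080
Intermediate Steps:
m(d) = -6*d/7 - 6*d²/7 (m(d) = -6*(d + d²)/7 = -(6*d + 6*d²)/7 = -6*d/7 - 6*d²/7)
(m(5)*6)*(-7) = (-6/7*5*(1 + 5)*6)*(-7) = (-6/7*5*6*6)*(-7) = -180/7*6*(-7) = -1080/7*(-7) = 1080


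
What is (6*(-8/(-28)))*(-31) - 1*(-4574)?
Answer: 31646/7 ≈ 4520.9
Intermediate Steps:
(6*(-8/(-28)))*(-31) - 1*(-4574) = (6*(-8*(-1/28)))*(-31) + 4574 = (6*(2/7))*(-31) + 4574 = (12/7)*(-31) + 4574 = -372/7 + 4574 = 31646/7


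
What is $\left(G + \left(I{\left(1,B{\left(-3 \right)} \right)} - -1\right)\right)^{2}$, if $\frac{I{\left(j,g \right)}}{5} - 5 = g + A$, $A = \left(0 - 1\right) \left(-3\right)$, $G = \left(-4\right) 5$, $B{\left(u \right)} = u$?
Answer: $36$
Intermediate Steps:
$G = -20$
$A = 3$ ($A = \left(-1\right) \left(-3\right) = 3$)
$I{\left(j,g \right)} = 40 + 5 g$ ($I{\left(j,g \right)} = 25 + 5 \left(g + 3\right) = 25 + 5 \left(3 + g\right) = 25 + \left(15 + 5 g\right) = 40 + 5 g$)
$\left(G + \left(I{\left(1,B{\left(-3 \right)} \right)} - -1\right)\right)^{2} = \left(-20 + \left(\left(40 + 5 \left(-3\right)\right) - -1\right)\right)^{2} = \left(-20 + \left(\left(40 - 15\right) + 1\right)\right)^{2} = \left(-20 + \left(25 + 1\right)\right)^{2} = \left(-20 + 26\right)^{2} = 6^{2} = 36$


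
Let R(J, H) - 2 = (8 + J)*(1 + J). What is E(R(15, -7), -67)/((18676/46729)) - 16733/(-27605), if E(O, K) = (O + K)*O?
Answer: 72308530245229/257775490 ≈ 2.8051e+5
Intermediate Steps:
R(J, H) = 2 + (1 + J)*(8 + J) (R(J, H) = 2 + (8 + J)*(1 + J) = 2 + (1 + J)*(8 + J))
E(O, K) = O*(K + O) (E(O, K) = (K + O)*O = O*(K + O))
E(R(15, -7), -67)/((18676/46729)) - 16733/(-27605) = ((10 + 15**2 + 9*15)*(-67 + (10 + 15**2 + 9*15)))/((18676/46729)) - 16733/(-27605) = ((10 + 225 + 135)*(-67 + (10 + 225 + 135)))/((18676*(1/46729))) - 16733*(-1/27605) = (370*(-67 + 370))/(18676/46729) + 16733/27605 = (370*303)*(46729/18676) + 16733/27605 = 112110*(46729/18676) + 16733/27605 = 2619394095/9338 + 16733/27605 = 72308530245229/257775490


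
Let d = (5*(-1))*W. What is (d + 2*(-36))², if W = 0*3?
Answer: 5184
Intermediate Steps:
W = 0
d = 0 (d = (5*(-1))*0 = -5*0 = 0)
(d + 2*(-36))² = (0 + 2*(-36))² = (0 - 72)² = (-72)² = 5184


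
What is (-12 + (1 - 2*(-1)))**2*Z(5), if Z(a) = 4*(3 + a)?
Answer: 2592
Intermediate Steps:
Z(a) = 12 + 4*a
(-12 + (1 - 2*(-1)))**2*Z(5) = (-12 + (1 - 2*(-1)))**2*(12 + 4*5) = (-12 + (1 + 2))**2*(12 + 20) = (-12 + 3)**2*32 = (-9)**2*32 = 81*32 = 2592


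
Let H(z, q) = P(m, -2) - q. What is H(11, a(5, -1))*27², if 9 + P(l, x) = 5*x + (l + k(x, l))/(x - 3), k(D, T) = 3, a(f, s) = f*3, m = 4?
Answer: -129033/5 ≈ -25807.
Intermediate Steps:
a(f, s) = 3*f
P(l, x) = -9 + 5*x + (3 + l)/(-3 + x) (P(l, x) = -9 + (5*x + (l + 3)/(x - 3)) = -9 + (5*x + (3 + l)/(-3 + x)) = -9 + 5*x + (3 + l)/(-3 + x))
H(z, q) = -102/5 - q (H(z, q) = (30 + 4 - 24*(-2) + 5*(-2)²)/(-3 - 2) - q = (30 + 4 + 48 + 5*4)/(-5) - q = -(30 + 4 + 48 + 20)/5 - q = -⅕*102 - q = -102/5 - q)
H(11, a(5, -1))*27² = (-102/5 - 3*5)*27² = (-102/5 - 1*15)*729 = (-102/5 - 15)*729 = -177/5*729 = -129033/5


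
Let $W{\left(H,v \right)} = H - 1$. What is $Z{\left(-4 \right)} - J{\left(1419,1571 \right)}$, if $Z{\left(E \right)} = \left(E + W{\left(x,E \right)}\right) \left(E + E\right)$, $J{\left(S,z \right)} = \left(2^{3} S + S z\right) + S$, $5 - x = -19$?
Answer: $-2242172$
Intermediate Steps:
$x = 24$ ($x = 5 - -19 = 5 + 19 = 24$)
$J{\left(S,z \right)} = 9 S + S z$ ($J{\left(S,z \right)} = \left(8 S + S z\right) + S = 9 S + S z$)
$W{\left(H,v \right)} = -1 + H$
$Z{\left(E \right)} = 2 E \left(23 + E\right)$ ($Z{\left(E \right)} = \left(E + \left(-1 + 24\right)\right) \left(E + E\right) = \left(E + 23\right) 2 E = \left(23 + E\right) 2 E = 2 E \left(23 + E\right)$)
$Z{\left(-4 \right)} - J{\left(1419,1571 \right)} = 2 \left(-4\right) \left(23 - 4\right) - 1419 \left(9 + 1571\right) = 2 \left(-4\right) 19 - 1419 \cdot 1580 = -152 - 2242020 = -2242172$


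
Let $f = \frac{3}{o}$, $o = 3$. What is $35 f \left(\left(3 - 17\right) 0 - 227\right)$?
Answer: $-7945$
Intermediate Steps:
$f = 1$ ($f = \frac{3}{3} = 3 \cdot \frac{1}{3} = 1$)
$35 f \left(\left(3 - 17\right) 0 - 227\right) = 35 \cdot 1 \left(\left(3 - 17\right) 0 - 227\right) = 35 \left(\left(-14\right) 0 - 227\right) = 35 \left(0 - 227\right) = 35 \left(-227\right) = -7945$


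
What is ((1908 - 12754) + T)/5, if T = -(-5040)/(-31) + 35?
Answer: -340181/155 ≈ -2194.7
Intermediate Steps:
T = -3955/31 (T = -(-5040)*(-1)/31 + 35 = -72*70/31 + 35 = -5040/31 + 35 = -3955/31 ≈ -127.58)
((1908 - 12754) + T)/5 = ((1908 - 12754) - 3955/31)/5 = (-10846 - 3955/31)*(1/5) = -340181/31*1/5 = -340181/155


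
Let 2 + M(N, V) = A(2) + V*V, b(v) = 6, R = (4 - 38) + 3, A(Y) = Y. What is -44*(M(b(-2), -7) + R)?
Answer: -792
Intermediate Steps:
R = -31 (R = -34 + 3 = -31)
M(N, V) = V² (M(N, V) = -2 + (2 + V*V) = -2 + (2 + V²) = V²)
-44*(M(b(-2), -7) + R) = -44*((-7)² - 31) = -44*(49 - 31) = -44*18 = -792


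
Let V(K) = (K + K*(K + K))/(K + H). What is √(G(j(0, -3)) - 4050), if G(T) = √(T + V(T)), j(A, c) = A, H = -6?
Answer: 45*I*√2 ≈ 63.64*I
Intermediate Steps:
V(K) = (K + 2*K²)/(-6 + K) (V(K) = (K + K*(K + K))/(K - 6) = (K + K*(2*K))/(-6 + K) = (K + 2*K²)/(-6 + K))
G(T) = √(T + T*(1 + 2*T)/(-6 + T))
√(G(j(0, -3)) - 4050) = √(√(0*(-5 + 3*0)/(-6 + 0)) - 4050) = √(√(0*(-5 + 0)/(-6)) - 4050) = √(√(0*(-⅙)*(-5)) - 4050) = √(√0 - 4050) = √(0 - 4050) = √(-4050) = 45*I*√2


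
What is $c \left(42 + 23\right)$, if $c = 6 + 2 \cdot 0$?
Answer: $390$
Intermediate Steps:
$c = 6$ ($c = 6 + 0 = 6$)
$c \left(42 + 23\right) = 6 \left(42 + 23\right) = 6 \cdot 65 = 390$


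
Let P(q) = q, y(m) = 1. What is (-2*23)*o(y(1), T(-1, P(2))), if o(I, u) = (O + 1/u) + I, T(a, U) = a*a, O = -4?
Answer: 92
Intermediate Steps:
T(a, U) = a²
o(I, u) = -4 + I + 1/u (o(I, u) = (-4 + 1/u) + I = -4 + I + 1/u)
(-2*23)*o(y(1), T(-1, P(2))) = (-2*23)*(-4 + 1 + 1/((-1)²)) = -46*(-4 + 1 + 1/1) = -46*(-4 + 1 + 1) = -46*(-2) = 92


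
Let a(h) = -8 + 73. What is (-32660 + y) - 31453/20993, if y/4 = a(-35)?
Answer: -680204653/20993 ≈ -32402.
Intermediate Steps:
a(h) = 65
y = 260 (y = 4*65 = 260)
(-32660 + y) - 31453/20993 = (-32660 + 260) - 31453/20993 = -32400 - 31453*1/20993 = -32400 - 31453/20993 = -680204653/20993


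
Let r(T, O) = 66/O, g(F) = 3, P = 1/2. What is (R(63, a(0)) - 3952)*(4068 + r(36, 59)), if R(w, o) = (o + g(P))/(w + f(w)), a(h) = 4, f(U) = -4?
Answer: -55976826558/3481 ≈ -1.6081e+7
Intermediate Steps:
P = ½ ≈ 0.50000
R(w, o) = (3 + o)/(-4 + w) (R(w, o) = (o + 3)/(w - 4) = (3 + o)/(-4 + w))
(R(63, a(0)) - 3952)*(4068 + r(36, 59)) = ((3 + 4)/(-4 + 63) - 3952)*(4068 + 66/59) = (7/59 - 3952)*(4068 + 66*(1/59)) = ((1/59)*7 - 3952)*(4068 + 66/59) = (7/59 - 3952)*(240078/59) = -233161/59*240078/59 = -55976826558/3481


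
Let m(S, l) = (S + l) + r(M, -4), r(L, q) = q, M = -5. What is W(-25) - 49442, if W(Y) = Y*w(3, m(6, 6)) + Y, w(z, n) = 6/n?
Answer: -197943/4 ≈ -49486.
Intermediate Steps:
m(S, l) = -4 + S + l (m(S, l) = (S + l) - 4 = -4 + S + l)
W(Y) = 7*Y/4 (W(Y) = Y*(6/(-4 + 6 + 6)) + Y = Y*(6/8) + Y = Y*(6*(1/8)) + Y = Y*(3/4) + Y = 3*Y/4 + Y = 7*Y/4)
W(-25) - 49442 = (7/4)*(-25) - 49442 = -175/4 - 49442 = -197943/4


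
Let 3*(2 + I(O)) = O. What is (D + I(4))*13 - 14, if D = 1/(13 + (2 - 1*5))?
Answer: -641/30 ≈ -21.367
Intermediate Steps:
I(O) = -2 + O/3
D = 1/10 (D = 1/(13 + (2 - 5)) = 1/(13 - 3) = 1/10 ≈ 0.10000)
(D + I(4))*13 - 14 = (1/10 + (-2 + (1/3)*4))*13 - 14 = (1/10 + (-2 + 4/3))*13 - 14 = (1/10 - 2/3)*13 - 14 = -17/30*13 - 14 = -221/30 - 14 = -641/30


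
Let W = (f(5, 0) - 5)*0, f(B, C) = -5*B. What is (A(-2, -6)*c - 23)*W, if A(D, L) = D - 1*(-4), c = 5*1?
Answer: 0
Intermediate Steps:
c = 5
A(D, L) = 4 + D (A(D, L) = D + 4 = 4 + D)
W = 0 (W = (-5*5 - 5)*0 = (-25 - 5)*0 = -30*0 = 0)
(A(-2, -6)*c - 23)*W = ((4 - 2)*5 - 23)*0 = (2*5 - 23)*0 = (10 - 23)*0 = -13*0 = 0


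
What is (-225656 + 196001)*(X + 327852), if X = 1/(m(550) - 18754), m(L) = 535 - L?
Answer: -182480683915485/18769 ≈ -9.7224e+9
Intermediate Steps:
X = -1/18769 (X = 1/((535 - 1*550) - 18754) = 1/((535 - 550) - 18754) = 1/(-15 - 18754) = 1/(-18769) = -1/18769 ≈ -5.3279e-5)
(-225656 + 196001)*(X + 327852) = (-225656 + 196001)*(-1/18769 + 327852) = -29655*6153454187/18769 = -182480683915485/18769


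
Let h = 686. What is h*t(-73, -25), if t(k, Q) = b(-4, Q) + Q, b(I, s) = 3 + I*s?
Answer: 53508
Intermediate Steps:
t(k, Q) = 3 - 3*Q (t(k, Q) = (3 - 4*Q) + Q = 3 - 3*Q)
h*t(-73, -25) = 686*(3 - 3*(-25)) = 686*(3 + 75) = 686*78 = 53508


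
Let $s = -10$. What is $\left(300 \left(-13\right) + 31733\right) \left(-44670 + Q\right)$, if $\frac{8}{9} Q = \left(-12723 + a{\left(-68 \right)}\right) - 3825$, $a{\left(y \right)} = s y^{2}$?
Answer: $- \frac{6418651629}{2} \approx -3.2093 \cdot 10^{9}$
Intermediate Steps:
$a{\left(y \right)} = - 10 y^{2}$
$Q = - \frac{141273}{2}$ ($Q = \frac{9 \left(\left(-12723 - 10 \left(-68\right)^{2}\right) - 3825\right)}{8} = \frac{9 \left(\left(-12723 - 46240\right) - 3825\right)}{8} = \frac{9 \left(-58963 - 3825\right)}{8} = \frac{9}{8} \left(-62788\right) = - \frac{141273}{2} \approx -70637.0$)
$\left(300 \left(-13\right) + 31733\right) \left(-44670 + Q\right) = \left(300 \left(-13\right) + 31733\right) \left(-44670 - \frac{141273}{2}\right) = \left(-3900 + 31733\right) \left(- \frac{230613}{2}\right) = 27833 \left(- \frac{230613}{2}\right) = - \frac{6418651629}{2}$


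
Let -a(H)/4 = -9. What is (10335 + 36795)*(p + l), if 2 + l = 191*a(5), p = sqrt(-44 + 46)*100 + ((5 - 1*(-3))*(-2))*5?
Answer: 320201220 + 4713000*sqrt(2) ≈ 3.2687e+8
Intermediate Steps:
a(H) = 36 (a(H) = -4*(-9) = 36)
p = -80 + 100*sqrt(2) (p = sqrt(2)*100 + ((5 + 3)*(-2))*5 = 100*sqrt(2) + (8*(-2))*5 = 100*sqrt(2) - 16*5 = 100*sqrt(2) - 80 = -80 + 100*sqrt(2) ≈ 61.421)
l = 6874 (l = -2 + 191*36 = -2 + 6876 = 6874)
(10335 + 36795)*(p + l) = (10335 + 36795)*((-80 + 100*sqrt(2)) + 6874) = 47130*(6794 + 100*sqrt(2)) = 320201220 + 4713000*sqrt(2)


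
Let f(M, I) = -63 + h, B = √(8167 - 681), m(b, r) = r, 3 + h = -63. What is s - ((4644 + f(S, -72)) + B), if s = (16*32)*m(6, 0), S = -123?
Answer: -4515 - √7486 ≈ -4601.5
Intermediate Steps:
h = -66 (h = -3 - 63 = -66)
B = √7486 ≈ 86.522
f(M, I) = -129 (f(M, I) = -63 - 66 = -129)
s = 0 (s = (16*32)*0 = 512*0 = 0)
s - ((4644 + f(S, -72)) + B) = 0 - ((4644 - 129) + √7486) = 0 - (4515 + √7486) = 0 + (-4515 - √7486) = -4515 - √7486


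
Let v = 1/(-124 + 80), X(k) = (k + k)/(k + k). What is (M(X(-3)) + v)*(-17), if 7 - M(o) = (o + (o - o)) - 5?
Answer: -8211/44 ≈ -186.61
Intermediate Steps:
X(k) = 1 (X(k) = (2*k)/((2*k)) = (2*k)*(1/(2*k)) = 1)
v = -1/44 (v = 1/(-44) = -1/44 ≈ -0.022727)
M(o) = 12 - o (M(o) = 7 - ((o + (o - o)) - 5) = 7 - ((o + 0) - 5) = 7 - (o - 5) = 7 - (-5 + o) = 7 + (5 - o) = 12 - o)
(M(X(-3)) + v)*(-17) = ((12 - 1*1) - 1/44)*(-17) = ((12 - 1) - 1/44)*(-17) = (11 - 1/44)*(-17) = (483/44)*(-17) = -8211/44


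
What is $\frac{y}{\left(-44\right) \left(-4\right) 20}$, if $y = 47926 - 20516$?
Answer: $\frac{2741}{352} \approx 7.7869$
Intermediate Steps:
$y = 27410$ ($y = 47926 - 20516 = 27410$)
$\frac{y}{\left(-44\right) \left(-4\right) 20} = \frac{27410}{\left(-44\right) \left(-4\right) 20} = \frac{27410}{176 \cdot 20} = \frac{27410}{3520} = 27410 \cdot \frac{1}{3520} = \frac{2741}{352}$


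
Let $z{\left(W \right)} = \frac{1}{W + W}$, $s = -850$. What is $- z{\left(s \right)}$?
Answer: $\frac{1}{1700} \approx 0.00058824$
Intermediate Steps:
$z{\left(W \right)} = \frac{1}{2 W}$
$- z{\left(s \right)} = - \frac{1}{2 \left(-850\right)} = - \frac{-1}{2 \cdot 850} = \left(-1\right) \left(- \frac{1}{1700}\right) = \frac{1}{1700}$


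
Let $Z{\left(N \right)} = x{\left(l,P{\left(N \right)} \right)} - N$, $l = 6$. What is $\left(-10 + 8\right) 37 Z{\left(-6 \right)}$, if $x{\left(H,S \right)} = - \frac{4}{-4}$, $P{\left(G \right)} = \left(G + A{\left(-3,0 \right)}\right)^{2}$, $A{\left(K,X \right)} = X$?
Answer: $-518$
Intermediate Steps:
$P{\left(G \right)} = G^{2}$ ($P{\left(G \right)} = \left(G + 0\right)^{2} = G^{2}$)
$x{\left(H,S \right)} = 1$ ($x{\left(H,S \right)} = \left(-4\right) \left(- \frac{1}{4}\right) = 1$)
$Z{\left(N \right)} = 1 - N$
$\left(-10 + 8\right) 37 Z{\left(-6 \right)} = \left(-10 + 8\right) 37 \left(1 - -6\right) = \left(-2\right) 37 \left(1 + 6\right) = \left(-74\right) 7 = -518$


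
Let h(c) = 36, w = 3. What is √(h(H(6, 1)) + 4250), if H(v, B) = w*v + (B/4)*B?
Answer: √4286 ≈ 65.468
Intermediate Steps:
H(v, B) = 3*v + B²/4 (H(v, B) = 3*v + (B/4)*B = 3*v + B²/4)
√(h(H(6, 1)) + 4250) = √(36 + 4250) = √4286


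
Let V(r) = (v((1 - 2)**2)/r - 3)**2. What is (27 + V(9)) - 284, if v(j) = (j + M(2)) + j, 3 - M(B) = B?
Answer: -2249/9 ≈ -249.89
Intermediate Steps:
M(B) = 3 - B
v(j) = 1 + 2*j (v(j) = (j + (3 - 1*2)) + j = (j + (3 - 2)) + j = (j + 1) + j = (1 + j) + j = 1 + 2*j)
V(r) = (-3 + 3/r)**2 (V(r) = ((1 + 2*(1 - 2)**2)/r - 3)**2 = ((1 + 2*(-1)**2)/r - 3)**2 = ((1 + 2*1)/r - 3)**2 = ((1 + 2)/r - 3)**2 = (3/r - 3)**2 = (-3 + 3/r)**2)
(27 + V(9)) - 284 = (27 + 9*(-1 + 9)**2/9**2) - 284 = (27 + 9*(1/81)*8**2) - 284 = (27 + 9*(1/81)*64) - 284 = (27 + 64/9) - 284 = 307/9 - 284 = -2249/9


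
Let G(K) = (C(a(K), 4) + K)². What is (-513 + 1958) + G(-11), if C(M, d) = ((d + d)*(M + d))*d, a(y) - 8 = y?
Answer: 1886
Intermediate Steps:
a(y) = 8 + y
C(M, d) = 2*d²*(M + d) (C(M, d) = ((2*d)*(M + d))*d = (2*d*(M + d))*d = 2*d²*(M + d))
G(K) = (384 + 33*K)² (G(K) = (2*4²*((8 + K) + 4) + K)² = (2*16*(12 + K) + K)² = ((384 + 32*K) + K)² = (384 + 33*K)²)
(-513 + 1958) + G(-11) = (-513 + 1958) + 9*(128 + 11*(-11))² = 1445 + 9*(128 - 121)² = 1445 + 9*7² = 1445 + 9*49 = 1445 + 441 = 1886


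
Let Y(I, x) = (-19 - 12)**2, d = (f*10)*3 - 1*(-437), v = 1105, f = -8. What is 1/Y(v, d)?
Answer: 1/961 ≈ 0.0010406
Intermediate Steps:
d = 197 (d = -8*10*3 - 1*(-437) = -80*3 + 437 = -240 + 437 = 197)
Y(I, x) = 961 (Y(I, x) = (-31)**2 = 961)
1/Y(v, d) = 1/961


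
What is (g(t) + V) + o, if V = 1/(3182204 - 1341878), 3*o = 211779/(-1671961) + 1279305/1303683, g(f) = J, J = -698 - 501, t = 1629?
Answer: -1602830640688929862561/1337123902691023446 ≈ -1198.7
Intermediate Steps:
J = -1199
g(f) = -1199
o = 206983931672/726569044121 (o = (211779/(-1671961) + 1279305/1303683)/3 = (211779*(-1/1671961) + 1279305*(1/1303683))/3 = (-211779/1671961 + 426435/434561)/3 = (⅓)*(620951795016/726569044121) = 206983931672/726569044121 ≈ 0.28488)
V = 1/1840326 ≈ 5.4338e-7
(g(t) + V) + o = (-1199 + 1/1840326) + 206983931672/726569044121 = -2206550873/1840326 + 206983931672/726569044121 = -1602830640688929862561/1337123902691023446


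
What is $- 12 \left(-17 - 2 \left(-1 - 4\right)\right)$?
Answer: $84$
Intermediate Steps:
$- 12 \left(-17 - 2 \left(-1 - 4\right)\right) = - 12 \left(-17 - -10\right) = - 12 \left(-17 + 10\right) = \left(-12\right) \left(-7\right) = 84$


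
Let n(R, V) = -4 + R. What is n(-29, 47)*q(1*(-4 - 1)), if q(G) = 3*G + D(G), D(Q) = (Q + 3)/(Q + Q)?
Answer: 2442/5 ≈ 488.40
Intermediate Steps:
D(Q) = (3 + Q)/(2*Q) (D(Q) = (3 + Q)/((2*Q)) = (3 + Q)*(1/(2*Q)) = (3 + Q)/(2*Q))
q(G) = 3*G + (3 + G)/(2*G)
n(-29, 47)*q(1*(-4 - 1)) = (-4 - 29)*((3 + 1*(-4 - 1) + 6*(1*(-4 - 1))²)/(2*((1*(-4 - 1))))) = -33*(3 + 1*(-5) + 6*(1*(-5))²)/(2*(1*(-5))) = -33*(3 - 5 + 6*(-5)²)/(2*(-5)) = -33*(-1)*(3 - 5 + 6*25)/(2*5) = -33*(-1)*(3 - 5 + 150)/(2*5) = -33*(-1)*148/(2*5) = -33*(-74/5) = 2442/5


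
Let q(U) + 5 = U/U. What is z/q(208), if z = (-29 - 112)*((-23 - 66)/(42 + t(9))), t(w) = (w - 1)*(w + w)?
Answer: -4183/248 ≈ -16.867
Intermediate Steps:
t(w) = 2*w*(-1 + w) (t(w) = (-1 + w)*(2*w) = 2*w*(-1 + w))
q(U) = -4 (q(U) = -5 + U/U = -5 + 1 = -4)
z = 4183/62 (z = (-29 - 112)*((-23 - 66)/(42 + 2*9*(-1 + 9))) = -(-12549)/(42 + 2*9*8) = -(-12549)/(42 + 144) = -(-12549)/186 = -141*(-89/186) = 4183/62 ≈ 67.468)
z/q(208) = (4183/62)/(-4) = (4183/62)*(-¼) = -4183/248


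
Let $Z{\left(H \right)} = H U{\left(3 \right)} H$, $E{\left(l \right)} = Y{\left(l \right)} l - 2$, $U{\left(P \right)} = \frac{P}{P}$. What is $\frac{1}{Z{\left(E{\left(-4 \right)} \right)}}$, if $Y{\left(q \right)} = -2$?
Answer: $\frac{1}{36} \approx 0.027778$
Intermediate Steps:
$U{\left(P \right)} = 1$
$E{\left(l \right)} = -2 - 2 l$ ($E{\left(l \right)} = - 2 l - 2 = -2 - 2 l$)
$Z{\left(H \right)} = H^{2}$ ($Z{\left(H \right)} = H 1 H = H H = H^{2}$)
$\frac{1}{Z{\left(E{\left(-4 \right)} \right)}} = \frac{1}{\left(-2 - -8\right)^{2}} = \frac{1}{\left(-2 + 8\right)^{2}} = \frac{1}{6^{2}} = \frac{1}{36}$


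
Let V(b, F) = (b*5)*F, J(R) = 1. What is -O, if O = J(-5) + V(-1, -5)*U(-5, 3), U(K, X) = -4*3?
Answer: 299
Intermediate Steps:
U(K, X) = -12
V(b, F) = 5*F*b (V(b, F) = (5*b)*F = 5*F*b)
O = -299 (O = 1 + (5*(-5)*(-1))*(-12) = 1 + 25*(-12) = 1 - 300 = -299)
-O = -1*(-299) = 299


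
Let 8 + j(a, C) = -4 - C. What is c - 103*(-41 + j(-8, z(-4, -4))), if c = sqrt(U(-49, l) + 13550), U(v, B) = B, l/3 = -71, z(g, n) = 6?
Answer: 6077 + sqrt(13337) ≈ 6192.5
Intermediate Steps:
l = -213 (l = 3*(-71) = -213)
j(a, C) = -12 - C (j(a, C) = -8 + (-4 - C) = -12 - C)
c = sqrt(13337) (c = sqrt(-213 + 13550) = sqrt(13337) ≈ 115.49)
c - 103*(-41 + j(-8, z(-4, -4))) = sqrt(13337) - 103*(-41 + (-12 - 1*6)) = sqrt(13337) - 103*(-41 + (-12 - 6)) = sqrt(13337) - 103*(-41 - 18) = sqrt(13337) - 103*(-59) = sqrt(13337) + 6077 = 6077 + sqrt(13337)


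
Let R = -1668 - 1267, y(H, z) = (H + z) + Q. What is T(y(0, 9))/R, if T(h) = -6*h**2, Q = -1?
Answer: 384/2935 ≈ 0.13083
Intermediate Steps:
y(H, z) = -1 + H + z (y(H, z) = (H + z) - 1 = -1 + H + z)
R = -2935
T(y(0, 9))/R = -6*(-1 + 0 + 9)**2/(-2935) = -6*8**2*(-1/2935) = -6*64*(-1/2935) = -384*(-1/2935) = 384/2935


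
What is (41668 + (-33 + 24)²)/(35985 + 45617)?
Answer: 41749/81602 ≈ 0.51162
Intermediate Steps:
(41668 + (-33 + 24)²)/(35985 + 45617) = (41668 + (-9)²)/81602 = (41668 + 81)*(1/81602) = 41749*(1/81602) = 41749/81602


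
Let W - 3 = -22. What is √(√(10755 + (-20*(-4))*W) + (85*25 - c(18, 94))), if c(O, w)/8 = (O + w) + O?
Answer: √(1085 + √9235) ≈ 34.367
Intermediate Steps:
W = -19 (W = 3 - 22 = -19)
c(O, w) = 8*w + 16*O (c(O, w) = 8*((O + w) + O) = 8*(w + 2*O) = 8*w + 16*O)
√(√(10755 + (-20*(-4))*W) + (85*25 - c(18, 94))) = √(√(10755 - 20*(-4)*(-19)) + (85*25 - (8*94 + 16*18))) = √(√(10755 + 80*(-19)) + (2125 - (752 + 288))) = √(√(10755 - 1520) + (2125 - 1*1040)) = √(√9235 + (2125 - 1040)) = √(√9235 + 1085) = √(1085 + √9235)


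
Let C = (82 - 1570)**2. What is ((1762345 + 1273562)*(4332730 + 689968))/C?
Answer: 847135778727/123008 ≈ 6.8868e+6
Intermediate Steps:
C = 2214144 (C = (-1488)**2 = 2214144)
((1762345 + 1273562)*(4332730 + 689968))/C = ((1762345 + 1273562)*(4332730 + 689968))/2214144 = (3035907*5022698)*(1/2214144) = 15248444017086*(1/2214144) = 847135778727/123008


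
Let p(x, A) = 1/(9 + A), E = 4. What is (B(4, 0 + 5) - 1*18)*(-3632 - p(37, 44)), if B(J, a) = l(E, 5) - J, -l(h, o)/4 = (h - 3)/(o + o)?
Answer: 21559664/265 ≈ 81357.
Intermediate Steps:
l(h, o) = -2*(-3 + h)/o (l(h, o) = -4*(h - 3)/(o + o) = -4*(-3 + h)/(2*o) = -4*(-3 + h)*1/(2*o) = -2*(-3 + h)/o)
B(J, a) = -⅖ - J (B(J, a) = 2*(3 - 1*4)/5 - J = 2*(⅕)*(3 - 4) - J = 2*(⅕)*(-1) - J = -⅖ - J)
(B(4, 0 + 5) - 1*18)*(-3632 - p(37, 44)) = ((-⅖ - 1*4) - 1*18)*(-3632 - 1/(9 + 44)) = ((-⅖ - 4) - 18)*(-3632 - 1/53) = (-22/5 - 18)*(-3632 - 1*1/53) = -112*(-3632 - 1/53)/5 = -112/5*(-192497/53) = 21559664/265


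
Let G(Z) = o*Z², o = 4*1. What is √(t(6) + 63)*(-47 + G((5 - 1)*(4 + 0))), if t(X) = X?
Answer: 977*√69 ≈ 8115.6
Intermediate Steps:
o = 4
G(Z) = 4*Z²
√(t(6) + 63)*(-47 + G((5 - 1)*(4 + 0))) = √(6 + 63)*(-47 + 4*((5 - 1)*(4 + 0))²) = √69*(-47 + 4*(4*4)²) = √69*(-47 + 4*16²) = √69*(-47 + 4*256) = √69*(-47 + 1024) = √69*977 = 977*√69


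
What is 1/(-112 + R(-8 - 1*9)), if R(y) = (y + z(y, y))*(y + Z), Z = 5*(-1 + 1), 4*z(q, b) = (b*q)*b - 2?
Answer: 4/84263 ≈ 4.7470e-5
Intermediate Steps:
z(q, b) = -½ + q*b²/4 (z(q, b) = ((b*q)*b - 2)/4 = (q*b² - 2)/4 = (-2 + q*b²)/4 = -½ + q*b²/4)
Z = 0 (Z = 5*0 = 0)
R(y) = y*(-½ + y + y³/4) (R(y) = (y + (-½ + y*y²/4))*(y + 0) = (y + (-½ + y³/4))*y = (-½ + y + y³/4)*y = y*(-½ + y + y³/4))
1/(-112 + R(-8 - 1*9)) = 1/(-112 + (-8 - 1*9)*(-2 + (-8 - 1*9)³ + 4*(-8 - 1*9))/4) = 1/(-112 + (-8 - 9)*(-2 + (-8 - 9)³ + 4*(-8 - 9))/4) = 1/(-112 + (¼)*(-17)*(-2 + (-17)³ + 4*(-17))) = 1/(-112 + (¼)*(-17)*(-2 - 4913 - 68)) = 1/(-112 + (¼)*(-17)*(-4983)) = 1/(-112 + 84711/4) = 1/(84263/4) = 4/84263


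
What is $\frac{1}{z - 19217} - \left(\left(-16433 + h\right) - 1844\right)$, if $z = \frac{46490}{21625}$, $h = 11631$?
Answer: $\frac{552310688317}{83104227} \approx 6646.0$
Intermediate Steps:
$z = \frac{9298}{4325}$ ($z = 46490 \cdot \frac{1}{21625} = \frac{9298}{4325} \approx 2.1498$)
$\frac{1}{z - 19217} - \left(\left(-16433 + h\right) - 1844\right) = \frac{1}{\frac{9298}{4325} - 19217} - \left(\left(-16433 + 11631\right) - 1844\right) = \frac{1}{- \frac{83104227}{4325}} - \left(-4802 - 1844\right) = - \frac{4325}{83104227} - -6646 = - \frac{4325}{83104227} + 6646 = \frac{552310688317}{83104227}$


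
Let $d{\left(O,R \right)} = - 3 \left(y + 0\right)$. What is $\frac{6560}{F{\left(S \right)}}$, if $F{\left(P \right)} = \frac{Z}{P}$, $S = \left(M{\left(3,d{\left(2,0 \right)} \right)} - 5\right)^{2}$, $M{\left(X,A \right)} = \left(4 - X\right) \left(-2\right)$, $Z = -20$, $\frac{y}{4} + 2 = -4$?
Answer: $-16072$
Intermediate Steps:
$y = -24$ ($y = -8 + 4 \left(-4\right) = -8 - 16 = -24$)
$d{\left(O,R \right)} = 72$ ($d{\left(O,R \right)} = - 3 \left(-24 + 0\right) = \left(-3\right) \left(-24\right) = 72$)
$M{\left(X,A \right)} = -8 + 2 X$
$S = 49$ ($S = \left(\left(-8 + 2 \cdot 3\right) - 5\right)^{2} = \left(\left(-8 + 6\right) - 5\right)^{2} = \left(-2 - 5\right)^{2} = \left(-7\right)^{2} = 49$)
$F{\left(P \right)} = - \frac{20}{P}$
$\frac{6560}{F{\left(S \right)}} = \frac{6560}{\left(-20\right) \frac{1}{49}} = \frac{6560}{- \frac{20}{49}} = 6560 \left(- \frac{49}{20}\right) = -16072$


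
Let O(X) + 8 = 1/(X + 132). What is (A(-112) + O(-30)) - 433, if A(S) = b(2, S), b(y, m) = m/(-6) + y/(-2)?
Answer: -14393/34 ≈ -423.32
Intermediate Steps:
O(X) = -8 + 1/(132 + X) (O(X) = -8 + 1/(X + 132) = -8 + 1/(132 + X))
b(y, m) = -y/2 - m/6 (b(y, m) = m*(-1/6) + y*(-1/2) = -m/6 - y/2 = -y/2 - m/6)
A(S) = -1 - S/6 (A(S) = -1/2*2 - S/6 = -1 - S/6)
(A(-112) + O(-30)) - 433 = ((-1 - 1/6*(-112)) + (-1055 - 8*(-30))/(132 - 30)) - 433 = ((-1 + 56/3) + (-1055 + 240)/102) - 433 = (53/3 + (1/102)*(-815)) - 433 = (53/3 - 815/102) - 433 = 329/34 - 433 = -14393/34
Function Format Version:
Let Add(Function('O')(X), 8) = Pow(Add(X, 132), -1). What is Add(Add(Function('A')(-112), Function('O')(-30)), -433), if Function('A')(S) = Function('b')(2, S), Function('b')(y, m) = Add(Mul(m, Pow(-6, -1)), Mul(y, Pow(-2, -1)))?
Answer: Rational(-14393, 34) ≈ -423.32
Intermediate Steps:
Function('O')(X) = Add(-8, Pow(Add(132, X), -1)) (Function('O')(X) = Add(-8, Pow(Add(X, 132), -1)) = Add(-8, Pow(Add(132, X), -1)))
Function('b')(y, m) = Add(Mul(Rational(-1, 2), y), Mul(Rational(-1, 6), m)) (Function('b')(y, m) = Add(Mul(m, Rational(-1, 6)), Mul(y, Rational(-1, 2))) = Add(Mul(Rational(-1, 6), m), Mul(Rational(-1, 2), y)) = Add(Mul(Rational(-1, 2), y), Mul(Rational(-1, 6), m)))
Function('A')(S) = Add(-1, Mul(Rational(-1, 6), S)) (Function('A')(S) = Add(Mul(Rational(-1, 2), 2), Mul(Rational(-1, 6), S)) = Add(-1, Mul(Rational(-1, 6), S)))
Add(Add(Function('A')(-112), Function('O')(-30)), -433) = Add(Add(Add(-1, Mul(Rational(-1, 6), -112)), Mul(Pow(Add(132, -30), -1), Add(-1055, Mul(-8, -30)))), -433) = Add(Add(Add(-1, Rational(56, 3)), Mul(Pow(102, -1), Add(-1055, 240))), -433) = Add(Add(Rational(53, 3), Mul(Rational(1, 102), -815)), -433) = Add(Add(Rational(53, 3), Rational(-815, 102)), -433) = Add(Rational(329, 34), -433) = Rational(-14393, 34)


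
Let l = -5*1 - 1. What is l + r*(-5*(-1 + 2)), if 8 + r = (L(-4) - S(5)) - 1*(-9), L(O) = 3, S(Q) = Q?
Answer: -1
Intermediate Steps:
l = -6 (l = -5 - 1 = -6)
r = -1 (r = -8 + ((3 - 1*5) - 1*(-9)) = -8 + ((3 - 5) + 9) = -8 + (-2 + 9) = -8 + 7 = -1)
l + r*(-5*(-1 + 2)) = -6 - (-5)*(-1 + 2) = -6 - (-5) = -6 - 1*(-5) = -6 + 5 = -1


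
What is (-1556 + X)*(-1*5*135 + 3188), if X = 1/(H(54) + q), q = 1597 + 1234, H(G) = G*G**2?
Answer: -626789994747/160295 ≈ -3.9102e+6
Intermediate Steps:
H(G) = G**3
q = 2831
X = 1/160295 (X = 1/(54**3 + 2831) = 1/(157464 + 2831) = 1/160295 ≈ 6.2385e-6)
(-1556 + X)*(-1*5*135 + 3188) = (-1556 + 1/160295)*(-1*5*135 + 3188) = -249419019*(-5*135 + 3188)/160295 = -249419019*(-675 + 3188)/160295 = -249419019/160295*2513 = -626789994747/160295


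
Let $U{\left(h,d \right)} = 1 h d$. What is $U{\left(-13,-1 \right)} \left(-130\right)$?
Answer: $-1690$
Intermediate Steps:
$U{\left(h,d \right)} = d h$ ($U{\left(h,d \right)} = h d = d h$)
$U{\left(-13,-1 \right)} \left(-130\right) = \left(-1\right) \left(-13\right) \left(-130\right) = 13 \left(-130\right) = -1690$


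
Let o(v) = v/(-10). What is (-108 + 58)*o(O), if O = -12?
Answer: -60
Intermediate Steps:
o(v) = -v/10 (o(v) = v*(-⅒) = -v/10)
(-108 + 58)*o(O) = (-108 + 58)*(-⅒*(-12)) = -50*6/5 = -60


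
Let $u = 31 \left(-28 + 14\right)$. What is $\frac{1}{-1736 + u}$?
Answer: $- \frac{1}{2170} \approx -0.00046083$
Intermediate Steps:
$u = -434$ ($u = 31 \left(-14\right) = -434$)
$\frac{1}{-1736 + u} = \frac{1}{-1736 - 434} = \frac{1}{-2170} = - \frac{1}{2170}$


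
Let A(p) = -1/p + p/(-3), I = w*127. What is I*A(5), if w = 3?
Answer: -3556/5 ≈ -711.20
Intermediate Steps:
I = 381 (I = 3*127 = 381)
A(p) = -1/p - p/3 (A(p) = -1/p + p*(-⅓) = -1/p - p/3)
I*A(5) = 381*(-1/5 - ⅓*5) = 381*(-1*⅕ - 5/3) = 381*(-⅕ - 5/3) = 381*(-28/15) = -3556/5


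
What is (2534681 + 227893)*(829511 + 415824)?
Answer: 3440330092290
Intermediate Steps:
(2534681 + 227893)*(829511 + 415824) = 2762574*1245335 = 3440330092290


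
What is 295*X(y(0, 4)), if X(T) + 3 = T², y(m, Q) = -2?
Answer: 295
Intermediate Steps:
X(T) = -3 + T²
295*X(y(0, 4)) = 295*(-3 + (-2)²) = 295*(-3 + 4) = 295*1 = 295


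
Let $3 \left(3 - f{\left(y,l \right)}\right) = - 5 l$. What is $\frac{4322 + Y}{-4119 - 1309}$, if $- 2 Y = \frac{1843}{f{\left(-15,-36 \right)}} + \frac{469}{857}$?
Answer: $- \frac{484901}{606756} \approx -0.79917$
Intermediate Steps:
$f{\left(y,l \right)} = 3 + \frac{5 l}{3}$ ($f{\left(y,l \right)} = 3 - \frac{\left(-5\right) l}{3} = 3 + \frac{5 l}{3}$)
$Y = \frac{40861}{2571}$ ($Y = - \frac{\frac{1843}{3 + \frac{5}{3} \left(-36\right)} + \frac{469}{857}}{2} = - \frac{\frac{1843}{3 - 60} + 469 \cdot \frac{1}{857}}{2} = - \frac{\frac{1843}{-57} + \frac{469}{857}}{2} = - \frac{1843 \left(- \frac{1}{57}\right) + \frac{469}{857}}{2} = - \frac{- \frac{97}{3} + \frac{469}{857}}{2} = \left(- \frac{1}{2}\right) \left(- \frac{81722}{2571}\right) = \frac{40861}{2571} \approx 15.893$)
$\frac{4322 + Y}{-4119 - 1309} = \frac{4322 + \frac{40861}{2571}}{-4119 - 1309} = \frac{11152723}{2571 \left(-5428\right)} = \frac{11152723}{2571} \left(- \frac{1}{5428}\right) = - \frac{484901}{606756}$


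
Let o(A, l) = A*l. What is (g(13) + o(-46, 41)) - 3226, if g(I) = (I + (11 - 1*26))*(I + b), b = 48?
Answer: -5234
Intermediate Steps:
g(I) = (-15 + I)*(48 + I) (g(I) = (I + (11 - 1*26))*(I + 48) = (I + (11 - 26))*(48 + I) = (I - 15)*(48 + I) = (-15 + I)*(48 + I))
(g(13) + o(-46, 41)) - 3226 = ((-720 + 13² + 33*13) - 46*41) - 3226 = ((-720 + 169 + 429) - 1886) - 3226 = (-122 - 1886) - 3226 = -2008 - 3226 = -5234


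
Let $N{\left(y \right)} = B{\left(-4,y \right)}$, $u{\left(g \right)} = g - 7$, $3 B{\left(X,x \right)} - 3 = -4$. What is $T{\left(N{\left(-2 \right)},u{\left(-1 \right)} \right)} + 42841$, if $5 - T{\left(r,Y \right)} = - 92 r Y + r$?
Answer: $\frac{129275}{3} \approx 43092.0$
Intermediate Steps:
$B{\left(X,x \right)} = - \frac{1}{3}$ ($B{\left(X,x \right)} = 1 + \frac{1}{3} \left(-4\right) = 1 - \frac{4}{3} = - \frac{1}{3}$)
$u{\left(g \right)} = -7 + g$
$N{\left(y \right)} = - \frac{1}{3}$
$T{\left(r,Y \right)} = 5 - r + 92 Y r$ ($T{\left(r,Y \right)} = 5 - \left(- 92 r Y + r\right) = 5 - \left(- 92 Y r + r\right) = 5 - \left(r - 92 Y r\right) = 5 + \left(- r + 92 Y r\right) = 5 - r + 92 Y r$)
$T{\left(N{\left(-2 \right)},u{\left(-1 \right)} \right)} + 42841 = \left(5 - - \frac{1}{3} + 92 \left(-7 - 1\right) \left(- \frac{1}{3}\right)\right) + 42841 = \left(5 + \frac{1}{3} + 92 \left(-8\right) \left(- \frac{1}{3}\right)\right) + 42841 = \left(5 + \frac{1}{3} + \frac{736}{3}\right) + 42841 = \frac{752}{3} + 42841 = \frac{129275}{3}$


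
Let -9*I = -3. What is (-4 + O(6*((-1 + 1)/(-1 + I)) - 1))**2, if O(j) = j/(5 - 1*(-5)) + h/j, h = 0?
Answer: 1681/100 ≈ 16.810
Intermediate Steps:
I = 1/3 (I = -1/9*(-3) = 1/3 ≈ 0.33333)
O(j) = j/10 (O(j) = j/(5 - 1*(-5)) + 0/j = j/(5 + 5) + 0 = j/10 + 0 = j/10)
(-4 + O(6*((-1 + 1)/(-1 + I)) - 1))**2 = (-4 + (6*((-1 + 1)/(-1 + 1/3)) - 1)/10)**2 = (-4 + (6*(0/(-2/3)) - 1)/10)**2 = (-4 + (6*(0*(-3/2)) - 1)/10)**2 = (-4 + (6*0 - 1)/10)**2 = (-4 + (0 - 1)/10)**2 = (-4 + (1/10)*(-1))**2 = (-4 - 1/10)**2 = (-41/10)**2 = 1681/100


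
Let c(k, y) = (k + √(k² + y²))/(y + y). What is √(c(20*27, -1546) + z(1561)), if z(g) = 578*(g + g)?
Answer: √(4313002146436 - 1546*√670429)/1546 ≈ 1343.3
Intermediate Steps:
c(k, y) = (k + √(k² + y²))/(2*y) (c(k, y) = (k + √(k² + y²))/((2*y)) = (k + √(k² + y²))*(1/(2*y)) = (k + √(k² + y²))/(2*y))
z(g) = 1156*g (z(g) = 578*(2*g) = 1156*g)
√(c(20*27, -1546) + z(1561)) = √((½)*(20*27 + √((20*27)² + (-1546)²))/(-1546) + 1156*1561) = √((½)*(-1/1546)*(540 + √(540² + 2390116)) + 1804516) = √((½)*(-1/1546)*(540 + √(291600 + 2390116)) + 1804516) = √((½)*(-1/1546)*(540 + √2681716) + 1804516) = √((½)*(-1/1546)*(540 + 2*√670429) + 1804516) = √((-135/773 - √670429/1546) + 1804516) = √(1394890733/773 - √670429/1546)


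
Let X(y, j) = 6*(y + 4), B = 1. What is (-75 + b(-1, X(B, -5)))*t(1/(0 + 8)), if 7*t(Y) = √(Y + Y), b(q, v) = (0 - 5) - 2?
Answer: -41/7 ≈ -5.8571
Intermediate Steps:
X(y, j) = 24 + 6*y (X(y, j) = 6*(4 + y) = 24 + 6*y)
b(q, v) = -7 (b(q, v) = -5 - 2 = -7)
t(Y) = √2*√Y/7 (t(Y) = √(Y + Y)/7 = √(2*Y)/7 = (√2*√Y)/7 = √2*√Y/7)
(-75 + b(-1, X(B, -5)))*t(1/(0 + 8)) = (-75 - 7)*(√2*√(1/(0 + 8))/7) = -82*√2*√(1/8)/7 = -82*√2*√(⅛)/7 = -82*√2*√2/4/7 = -82*1/14 = -41/7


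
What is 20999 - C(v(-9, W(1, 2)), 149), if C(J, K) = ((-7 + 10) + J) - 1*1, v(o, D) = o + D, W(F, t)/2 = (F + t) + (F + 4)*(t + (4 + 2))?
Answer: 20920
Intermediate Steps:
W(F, t) = 2*F + 2*t + 2*(4 + F)*(6 + t) (W(F, t) = 2*((F + t) + (F + 4)*(t + (4 + 2))) = 2*((F + t) + (4 + F)*(t + 6)) = 2*((F + t) + (4 + F)*(6 + t)) = 2*(F + t + (4 + F)*(6 + t)) = 2*F + 2*t + 2*(4 + F)*(6 + t))
v(o, D) = D + o
C(J, K) = 2 + J (C(J, K) = (3 + J) - 1 = 2 + J)
20999 - C(v(-9, W(1, 2)), 149) = 20999 - (2 + ((48 + 10*2 + 14*1 + 2*1*2) - 9)) = 20999 - (2 + ((48 + 20 + 14 + 4) - 9)) = 20999 - (2 + (86 - 9)) = 20999 - (2 + 77) = 20999 - 1*79 = 20999 - 79 = 20920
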